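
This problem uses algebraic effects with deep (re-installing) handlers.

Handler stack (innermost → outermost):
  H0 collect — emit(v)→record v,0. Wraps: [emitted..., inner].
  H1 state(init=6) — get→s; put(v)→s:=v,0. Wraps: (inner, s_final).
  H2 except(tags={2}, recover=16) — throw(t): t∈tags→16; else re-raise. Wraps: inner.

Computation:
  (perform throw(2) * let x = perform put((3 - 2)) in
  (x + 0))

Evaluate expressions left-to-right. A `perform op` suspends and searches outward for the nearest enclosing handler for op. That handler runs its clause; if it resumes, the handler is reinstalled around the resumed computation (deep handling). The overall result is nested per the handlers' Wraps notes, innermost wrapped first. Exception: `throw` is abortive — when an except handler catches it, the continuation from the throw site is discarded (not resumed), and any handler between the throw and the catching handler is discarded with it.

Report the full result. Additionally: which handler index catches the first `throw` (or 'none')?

Working:
throw(2) @ H2 caught ⇒ 16
= 16

Answer: 16 ; first throw caught by: H2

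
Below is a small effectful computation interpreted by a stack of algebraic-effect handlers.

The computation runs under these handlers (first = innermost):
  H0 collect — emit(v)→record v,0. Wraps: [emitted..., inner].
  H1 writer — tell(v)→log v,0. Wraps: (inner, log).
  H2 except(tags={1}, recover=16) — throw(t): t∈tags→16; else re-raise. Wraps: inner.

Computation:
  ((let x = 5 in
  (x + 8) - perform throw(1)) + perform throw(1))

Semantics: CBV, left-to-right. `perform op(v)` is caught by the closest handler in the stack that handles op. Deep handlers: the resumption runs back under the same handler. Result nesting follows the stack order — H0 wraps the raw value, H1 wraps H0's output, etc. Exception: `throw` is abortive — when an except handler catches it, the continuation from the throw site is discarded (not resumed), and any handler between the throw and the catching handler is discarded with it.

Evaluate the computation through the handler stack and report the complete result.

Step-by-step:
throw(1) @ H2 caught ⇒ 16
= 16

Answer: 16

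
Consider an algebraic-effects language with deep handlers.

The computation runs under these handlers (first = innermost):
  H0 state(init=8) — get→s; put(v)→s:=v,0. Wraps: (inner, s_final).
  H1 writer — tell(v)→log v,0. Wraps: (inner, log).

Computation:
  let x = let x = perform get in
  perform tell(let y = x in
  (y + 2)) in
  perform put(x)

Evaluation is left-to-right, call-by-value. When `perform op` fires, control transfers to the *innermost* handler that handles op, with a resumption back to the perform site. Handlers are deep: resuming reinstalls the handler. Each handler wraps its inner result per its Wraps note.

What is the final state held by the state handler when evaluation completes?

Answer: 0

Step-by-step:
get @ H0 ⇒ 8
tell(10) @ H1 ⇒ log+=10
put(0) @ H0 ⇒ s:=0
H0 returns (0, 0)
H1 returns ((0, 0), (10))
= ((0, 0), (10))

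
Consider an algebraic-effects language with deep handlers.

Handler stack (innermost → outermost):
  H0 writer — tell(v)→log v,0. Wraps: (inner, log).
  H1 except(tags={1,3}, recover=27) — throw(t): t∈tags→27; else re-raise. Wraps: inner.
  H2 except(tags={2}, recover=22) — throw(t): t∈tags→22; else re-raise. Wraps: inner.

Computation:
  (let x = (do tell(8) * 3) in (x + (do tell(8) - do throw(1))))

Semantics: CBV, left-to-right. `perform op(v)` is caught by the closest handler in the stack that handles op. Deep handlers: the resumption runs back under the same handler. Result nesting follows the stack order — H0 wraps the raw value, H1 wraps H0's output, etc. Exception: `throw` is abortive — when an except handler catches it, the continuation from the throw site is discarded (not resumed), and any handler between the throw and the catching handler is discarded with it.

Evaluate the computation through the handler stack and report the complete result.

Evaluation trace:
tell(8) @ H0 ⇒ log+=8
tell(8) @ H0 ⇒ log+=8
throw(1) @ H1 caught ⇒ 27
H2 returns 27
= 27

Answer: 27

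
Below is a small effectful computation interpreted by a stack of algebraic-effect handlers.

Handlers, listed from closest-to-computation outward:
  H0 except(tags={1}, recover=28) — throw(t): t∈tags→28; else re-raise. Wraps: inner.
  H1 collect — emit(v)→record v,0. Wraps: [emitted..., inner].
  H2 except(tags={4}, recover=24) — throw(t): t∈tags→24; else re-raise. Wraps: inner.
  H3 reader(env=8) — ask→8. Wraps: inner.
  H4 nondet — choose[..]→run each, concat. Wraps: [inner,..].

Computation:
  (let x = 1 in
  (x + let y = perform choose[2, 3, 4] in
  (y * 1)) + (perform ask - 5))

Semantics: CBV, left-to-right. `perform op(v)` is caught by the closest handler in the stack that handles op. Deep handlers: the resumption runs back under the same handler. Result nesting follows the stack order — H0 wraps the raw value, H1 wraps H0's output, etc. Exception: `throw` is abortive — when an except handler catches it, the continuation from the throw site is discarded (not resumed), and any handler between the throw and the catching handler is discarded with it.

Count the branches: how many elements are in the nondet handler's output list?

Working:
choose[2, 3, 4] @ H4
  branch[0] choose=2:
    ask @ H3 ⇒ 8
    H0 returns 6
    H1 returns [6]
    H2 returns [6]
    H3 returns [6]
    H4 returns [[6]]
  branch[1] choose=3:
    ask @ H3 ⇒ 8
    H0 returns 7
    H1 returns [7]
    H2 returns [7]
    H3 returns [7]
    H4 returns [[7]]
  branch[2] choose=4:
    ask @ H3 ⇒ 8
    H0 returns 8
    H1 returns [8]
    H2 returns [8]
    H3 returns [8]
    H4 returns [[8]]
= [[6], [7], [8]]

Answer: 3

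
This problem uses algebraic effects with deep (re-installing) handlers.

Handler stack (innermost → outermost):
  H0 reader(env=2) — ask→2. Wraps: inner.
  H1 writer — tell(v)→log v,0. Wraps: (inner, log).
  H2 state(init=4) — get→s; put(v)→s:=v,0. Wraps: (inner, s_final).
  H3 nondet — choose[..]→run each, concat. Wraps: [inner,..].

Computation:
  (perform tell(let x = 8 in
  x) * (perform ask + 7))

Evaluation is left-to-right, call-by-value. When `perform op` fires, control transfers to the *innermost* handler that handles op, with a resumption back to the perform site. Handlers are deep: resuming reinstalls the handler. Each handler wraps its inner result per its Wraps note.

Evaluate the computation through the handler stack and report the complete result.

Answer: [((0, (8)), 4)]

Working:
tell(8) @ H1 ⇒ log+=8
ask @ H0 ⇒ 2
H0 returns 0
H1 returns (0, (8))
H2 returns ((0, (8)), 4)
H3 returns [((0, (8)), 4)]
= [((0, (8)), 4)]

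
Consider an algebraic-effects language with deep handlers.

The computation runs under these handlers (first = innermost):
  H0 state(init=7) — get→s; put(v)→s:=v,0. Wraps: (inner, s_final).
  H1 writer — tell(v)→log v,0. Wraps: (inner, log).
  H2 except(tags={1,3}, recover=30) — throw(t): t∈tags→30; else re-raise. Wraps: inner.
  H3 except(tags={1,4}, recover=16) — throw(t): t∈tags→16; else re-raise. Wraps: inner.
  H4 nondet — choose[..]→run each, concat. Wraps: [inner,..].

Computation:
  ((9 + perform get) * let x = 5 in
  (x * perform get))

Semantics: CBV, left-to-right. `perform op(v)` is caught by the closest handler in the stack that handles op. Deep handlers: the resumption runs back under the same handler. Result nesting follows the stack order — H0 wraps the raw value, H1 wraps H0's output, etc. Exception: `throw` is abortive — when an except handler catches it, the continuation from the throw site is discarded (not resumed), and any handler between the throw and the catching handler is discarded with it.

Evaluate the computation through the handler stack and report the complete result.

Step-by-step:
get @ H0 ⇒ 7
get @ H0 ⇒ 7
H0 returns (560, 7)
H1 returns ((560, 7), ())
H2 returns ((560, 7), ())
H3 returns ((560, 7), ())
H4 returns [((560, 7), ())]
= [((560, 7), ())]

Answer: [((560, 7), ())]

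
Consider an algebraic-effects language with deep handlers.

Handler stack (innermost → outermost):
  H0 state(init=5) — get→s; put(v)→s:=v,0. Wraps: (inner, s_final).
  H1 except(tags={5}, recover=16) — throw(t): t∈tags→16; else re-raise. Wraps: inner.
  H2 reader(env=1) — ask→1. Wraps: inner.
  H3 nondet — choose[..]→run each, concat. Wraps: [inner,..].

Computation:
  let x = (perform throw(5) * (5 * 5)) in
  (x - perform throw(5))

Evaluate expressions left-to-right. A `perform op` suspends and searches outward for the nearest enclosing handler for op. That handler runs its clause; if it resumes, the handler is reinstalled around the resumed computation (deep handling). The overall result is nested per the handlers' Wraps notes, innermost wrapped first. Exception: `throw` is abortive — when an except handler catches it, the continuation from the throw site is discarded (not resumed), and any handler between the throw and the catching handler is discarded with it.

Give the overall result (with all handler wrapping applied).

Working:
throw(5) @ H1 caught ⇒ 16
H2 returns 16
H3 returns [16]
= [16]

Answer: [16]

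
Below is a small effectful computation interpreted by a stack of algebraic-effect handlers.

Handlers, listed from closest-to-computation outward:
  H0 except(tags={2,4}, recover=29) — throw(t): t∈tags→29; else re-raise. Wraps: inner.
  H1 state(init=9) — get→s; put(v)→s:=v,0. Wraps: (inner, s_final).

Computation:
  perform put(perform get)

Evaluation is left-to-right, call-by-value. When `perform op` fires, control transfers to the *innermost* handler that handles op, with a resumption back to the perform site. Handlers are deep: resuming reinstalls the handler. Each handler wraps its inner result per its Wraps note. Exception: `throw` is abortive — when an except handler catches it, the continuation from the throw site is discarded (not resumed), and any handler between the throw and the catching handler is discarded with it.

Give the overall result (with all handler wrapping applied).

Step-by-step:
get @ H1 ⇒ 9
put(9) @ H1 ⇒ s:=9
H0 returns 0
H1 returns (0, 9)
= (0, 9)

Answer: (0, 9)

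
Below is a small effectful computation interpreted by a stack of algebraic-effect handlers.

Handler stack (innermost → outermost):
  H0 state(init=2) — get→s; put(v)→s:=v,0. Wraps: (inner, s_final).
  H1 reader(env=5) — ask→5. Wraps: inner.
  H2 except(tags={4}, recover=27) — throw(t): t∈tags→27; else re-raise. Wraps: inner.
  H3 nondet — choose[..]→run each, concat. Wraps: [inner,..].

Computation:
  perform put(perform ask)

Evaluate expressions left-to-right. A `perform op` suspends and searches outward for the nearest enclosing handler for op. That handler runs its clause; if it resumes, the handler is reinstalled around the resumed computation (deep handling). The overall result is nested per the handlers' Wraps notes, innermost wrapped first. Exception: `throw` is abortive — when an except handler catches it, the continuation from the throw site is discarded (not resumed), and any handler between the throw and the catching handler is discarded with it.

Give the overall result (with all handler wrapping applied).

Step-by-step:
ask @ H1 ⇒ 5
put(5) @ H0 ⇒ s:=5
H0 returns (0, 5)
H1 returns (0, 5)
H2 returns (0, 5)
H3 returns [(0, 5)]
= [(0, 5)]

Answer: [(0, 5)]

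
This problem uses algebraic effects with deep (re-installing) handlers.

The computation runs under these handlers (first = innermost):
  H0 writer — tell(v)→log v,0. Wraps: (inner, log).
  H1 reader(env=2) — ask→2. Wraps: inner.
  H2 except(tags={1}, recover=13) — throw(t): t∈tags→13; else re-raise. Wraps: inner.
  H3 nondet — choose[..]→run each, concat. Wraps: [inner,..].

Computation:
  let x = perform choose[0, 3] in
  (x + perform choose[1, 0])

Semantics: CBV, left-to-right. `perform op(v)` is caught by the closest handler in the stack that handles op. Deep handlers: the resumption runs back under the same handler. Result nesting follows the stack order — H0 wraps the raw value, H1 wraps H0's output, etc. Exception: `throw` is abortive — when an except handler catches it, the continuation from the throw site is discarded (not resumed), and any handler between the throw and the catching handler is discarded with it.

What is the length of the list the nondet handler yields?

Working:
choose[0, 3] @ H3
  branch[0] choose=0:
    choose[1, 0] @ H3
      branch[0] choose=1:
        H0 returns (1, ())
        H1 returns (1, ())
        H2 returns (1, ())
        H3 returns [(1, ())]
      branch[1] choose=0:
        H0 returns (0, ())
        H1 returns (0, ())
        H2 returns (0, ())
        H3 returns [(0, ())]
  branch[1] choose=3:
    choose[1, 0] @ H3
      branch[0] choose=1:
        H0 returns (4, ())
        H1 returns (4, ())
        H2 returns (4, ())
        H3 returns [(4, ())]
      branch[1] choose=0:
        H0 returns (3, ())
        H1 returns (3, ())
        H2 returns (3, ())
        H3 returns [(3, ())]
= [(1, ()), (0, ()), (4, ()), (3, ())]

Answer: 4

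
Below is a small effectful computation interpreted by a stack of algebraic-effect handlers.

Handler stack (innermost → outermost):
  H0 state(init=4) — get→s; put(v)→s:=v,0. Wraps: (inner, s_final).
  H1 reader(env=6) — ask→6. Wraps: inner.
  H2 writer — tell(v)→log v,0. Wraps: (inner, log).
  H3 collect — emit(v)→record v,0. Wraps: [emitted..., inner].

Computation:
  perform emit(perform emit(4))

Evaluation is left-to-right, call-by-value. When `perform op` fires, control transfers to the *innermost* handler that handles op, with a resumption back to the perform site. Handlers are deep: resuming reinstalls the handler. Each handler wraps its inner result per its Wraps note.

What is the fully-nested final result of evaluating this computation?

Step-by-step:
emit(4) @ H3 ⇒ out+=4
emit(0) @ H3 ⇒ out+=0
H0 returns (0, 4)
H1 returns (0, 4)
H2 returns ((0, 4), ())
H3 returns [4, 0, ((0, 4), ())]
= [4, 0, ((0, 4), ())]

Answer: [4, 0, ((0, 4), ())]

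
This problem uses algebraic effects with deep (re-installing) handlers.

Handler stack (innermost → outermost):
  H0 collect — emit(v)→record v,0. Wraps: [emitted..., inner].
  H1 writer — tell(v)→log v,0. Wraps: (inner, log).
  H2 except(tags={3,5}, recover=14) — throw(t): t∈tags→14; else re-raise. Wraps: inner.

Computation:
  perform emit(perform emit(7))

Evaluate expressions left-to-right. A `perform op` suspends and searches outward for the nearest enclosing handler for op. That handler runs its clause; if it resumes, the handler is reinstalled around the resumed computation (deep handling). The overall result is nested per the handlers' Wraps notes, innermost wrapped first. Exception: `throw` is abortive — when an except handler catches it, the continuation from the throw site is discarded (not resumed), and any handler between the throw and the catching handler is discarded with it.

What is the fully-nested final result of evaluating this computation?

Answer: ([7, 0, 0], ())

Evaluation trace:
emit(7) @ H0 ⇒ out+=7
emit(0) @ H0 ⇒ out+=0
H0 returns [7, 0, 0]
H1 returns ([7, 0, 0], ())
H2 returns ([7, 0, 0], ())
= ([7, 0, 0], ())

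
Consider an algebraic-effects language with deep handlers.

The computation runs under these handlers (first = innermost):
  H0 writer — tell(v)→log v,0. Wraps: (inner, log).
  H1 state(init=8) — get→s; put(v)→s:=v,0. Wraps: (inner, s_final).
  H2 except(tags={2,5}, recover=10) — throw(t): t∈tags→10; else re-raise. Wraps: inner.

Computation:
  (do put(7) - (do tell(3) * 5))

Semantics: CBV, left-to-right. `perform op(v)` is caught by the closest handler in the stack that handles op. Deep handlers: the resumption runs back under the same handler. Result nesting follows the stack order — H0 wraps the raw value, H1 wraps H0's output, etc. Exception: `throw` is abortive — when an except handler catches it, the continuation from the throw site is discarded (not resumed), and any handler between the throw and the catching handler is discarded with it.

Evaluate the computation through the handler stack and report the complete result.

Answer: ((0, (3)), 7)

Step-by-step:
put(7) @ H1 ⇒ s:=7
tell(3) @ H0 ⇒ log+=3
H0 returns (0, (3))
H1 returns ((0, (3)), 7)
H2 returns ((0, (3)), 7)
= ((0, (3)), 7)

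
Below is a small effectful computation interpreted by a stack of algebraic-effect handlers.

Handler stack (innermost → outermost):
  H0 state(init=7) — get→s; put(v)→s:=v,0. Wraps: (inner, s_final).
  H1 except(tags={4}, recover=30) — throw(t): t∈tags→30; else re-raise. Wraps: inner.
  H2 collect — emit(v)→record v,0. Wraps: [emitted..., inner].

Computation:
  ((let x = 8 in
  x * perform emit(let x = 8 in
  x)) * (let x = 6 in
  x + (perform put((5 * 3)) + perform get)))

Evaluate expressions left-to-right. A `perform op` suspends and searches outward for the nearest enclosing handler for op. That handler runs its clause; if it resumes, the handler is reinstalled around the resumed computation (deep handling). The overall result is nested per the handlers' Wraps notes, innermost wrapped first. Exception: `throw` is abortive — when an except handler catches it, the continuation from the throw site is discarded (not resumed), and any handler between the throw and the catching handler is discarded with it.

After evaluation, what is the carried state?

Answer: 15

Evaluation trace:
emit(8) @ H2 ⇒ out+=8
put(15) @ H0 ⇒ s:=15
get @ H0 ⇒ 15
H0 returns (0, 15)
H1 returns (0, 15)
H2 returns [8, (0, 15)]
= [8, (0, 15)]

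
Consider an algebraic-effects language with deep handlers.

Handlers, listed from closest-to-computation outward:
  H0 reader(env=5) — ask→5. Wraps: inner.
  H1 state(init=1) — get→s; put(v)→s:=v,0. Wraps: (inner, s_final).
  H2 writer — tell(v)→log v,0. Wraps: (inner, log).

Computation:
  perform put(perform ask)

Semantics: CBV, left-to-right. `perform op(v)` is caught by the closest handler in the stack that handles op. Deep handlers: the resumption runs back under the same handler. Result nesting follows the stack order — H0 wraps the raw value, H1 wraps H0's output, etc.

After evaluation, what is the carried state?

Evaluation trace:
ask @ H0 ⇒ 5
put(5) @ H1 ⇒ s:=5
H0 returns 0
H1 returns (0, 5)
H2 returns ((0, 5), ())
= ((0, 5), ())

Answer: 5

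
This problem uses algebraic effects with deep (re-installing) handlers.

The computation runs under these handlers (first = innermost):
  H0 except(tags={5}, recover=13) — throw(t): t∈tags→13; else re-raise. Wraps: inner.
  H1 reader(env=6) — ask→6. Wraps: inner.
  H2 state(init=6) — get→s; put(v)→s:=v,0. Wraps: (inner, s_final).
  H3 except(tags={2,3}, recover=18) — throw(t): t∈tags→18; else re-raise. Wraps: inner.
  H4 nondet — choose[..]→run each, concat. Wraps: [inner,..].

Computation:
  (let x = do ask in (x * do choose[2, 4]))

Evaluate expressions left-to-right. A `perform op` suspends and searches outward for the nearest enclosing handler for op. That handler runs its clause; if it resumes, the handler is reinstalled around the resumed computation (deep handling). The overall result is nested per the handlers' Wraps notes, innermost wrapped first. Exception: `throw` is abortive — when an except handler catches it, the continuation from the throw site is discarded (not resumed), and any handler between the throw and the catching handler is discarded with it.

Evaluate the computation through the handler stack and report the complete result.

Answer: [(12, 6), (24, 6)]

Step-by-step:
ask @ H1 ⇒ 6
choose[2, 4] @ H4
  branch[0] choose=2:
    H0 returns 12
    H1 returns 12
    H2 returns (12, 6)
    H3 returns (12, 6)
    H4 returns [(12, 6)]
  branch[1] choose=4:
    H0 returns 24
    H1 returns 24
    H2 returns (24, 6)
    H3 returns (24, 6)
    H4 returns [(24, 6)]
= [(12, 6), (24, 6)]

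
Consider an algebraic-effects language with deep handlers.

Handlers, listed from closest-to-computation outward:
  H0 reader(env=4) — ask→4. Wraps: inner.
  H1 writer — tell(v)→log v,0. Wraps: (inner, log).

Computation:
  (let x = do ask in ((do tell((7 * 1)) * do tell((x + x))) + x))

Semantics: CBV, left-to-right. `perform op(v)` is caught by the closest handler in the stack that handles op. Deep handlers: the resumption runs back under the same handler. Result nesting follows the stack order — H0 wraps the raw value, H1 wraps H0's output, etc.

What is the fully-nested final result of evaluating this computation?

Answer: (4, (7, 8))

Evaluation trace:
ask @ H0 ⇒ 4
tell(7) @ H1 ⇒ log+=7
tell(8) @ H1 ⇒ log+=8
H0 returns 4
H1 returns (4, (7, 8))
= (4, (7, 8))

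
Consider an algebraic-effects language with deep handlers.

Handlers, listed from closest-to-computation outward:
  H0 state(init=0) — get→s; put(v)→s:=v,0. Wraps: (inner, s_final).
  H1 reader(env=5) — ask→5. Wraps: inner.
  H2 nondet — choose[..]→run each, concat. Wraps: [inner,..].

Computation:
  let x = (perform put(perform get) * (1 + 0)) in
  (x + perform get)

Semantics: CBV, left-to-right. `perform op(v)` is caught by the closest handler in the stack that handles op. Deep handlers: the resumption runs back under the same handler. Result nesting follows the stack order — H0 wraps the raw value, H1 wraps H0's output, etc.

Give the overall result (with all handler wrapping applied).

Answer: [(0, 0)]

Working:
get @ H0 ⇒ 0
put(0) @ H0 ⇒ s:=0
get @ H0 ⇒ 0
H0 returns (0, 0)
H1 returns (0, 0)
H2 returns [(0, 0)]
= [(0, 0)]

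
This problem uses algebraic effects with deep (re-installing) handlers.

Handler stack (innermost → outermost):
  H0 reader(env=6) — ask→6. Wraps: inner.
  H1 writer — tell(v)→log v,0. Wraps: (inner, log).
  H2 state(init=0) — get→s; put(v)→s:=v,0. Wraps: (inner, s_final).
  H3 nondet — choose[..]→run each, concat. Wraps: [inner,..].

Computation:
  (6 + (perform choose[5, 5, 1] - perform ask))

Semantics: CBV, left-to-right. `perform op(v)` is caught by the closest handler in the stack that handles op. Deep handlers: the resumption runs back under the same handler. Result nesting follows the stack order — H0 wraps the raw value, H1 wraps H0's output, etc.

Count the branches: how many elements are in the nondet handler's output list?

Answer: 3

Step-by-step:
choose[5, 5, 1] @ H3
  branch[0] choose=5:
    ask @ H0 ⇒ 6
    H0 returns 5
    H1 returns (5, ())
    H2 returns ((5, ()), 0)
    H3 returns [((5, ()), 0)]
  branch[1] choose=5:
    ask @ H0 ⇒ 6
    H0 returns 5
    H1 returns (5, ())
    H2 returns ((5, ()), 0)
    H3 returns [((5, ()), 0)]
  branch[2] choose=1:
    ask @ H0 ⇒ 6
    H0 returns 1
    H1 returns (1, ())
    H2 returns ((1, ()), 0)
    H3 returns [((1, ()), 0)]
= [((5, ()), 0), ((5, ()), 0), ((1, ()), 0)]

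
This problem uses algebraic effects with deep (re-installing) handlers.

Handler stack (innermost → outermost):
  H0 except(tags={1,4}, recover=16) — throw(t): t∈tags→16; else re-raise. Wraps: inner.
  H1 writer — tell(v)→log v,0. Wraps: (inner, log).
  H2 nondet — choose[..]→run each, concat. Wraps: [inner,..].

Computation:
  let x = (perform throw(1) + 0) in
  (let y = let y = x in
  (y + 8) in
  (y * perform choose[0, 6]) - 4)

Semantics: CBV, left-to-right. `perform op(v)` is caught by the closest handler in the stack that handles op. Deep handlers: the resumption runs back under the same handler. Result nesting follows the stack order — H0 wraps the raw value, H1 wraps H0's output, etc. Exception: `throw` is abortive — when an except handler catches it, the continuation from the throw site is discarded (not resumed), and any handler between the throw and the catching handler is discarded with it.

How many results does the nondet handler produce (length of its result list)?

Answer: 1

Step-by-step:
throw(1) @ H0 caught ⇒ 16
H1 returns (16, ())
H2 returns [(16, ())]
= [(16, ())]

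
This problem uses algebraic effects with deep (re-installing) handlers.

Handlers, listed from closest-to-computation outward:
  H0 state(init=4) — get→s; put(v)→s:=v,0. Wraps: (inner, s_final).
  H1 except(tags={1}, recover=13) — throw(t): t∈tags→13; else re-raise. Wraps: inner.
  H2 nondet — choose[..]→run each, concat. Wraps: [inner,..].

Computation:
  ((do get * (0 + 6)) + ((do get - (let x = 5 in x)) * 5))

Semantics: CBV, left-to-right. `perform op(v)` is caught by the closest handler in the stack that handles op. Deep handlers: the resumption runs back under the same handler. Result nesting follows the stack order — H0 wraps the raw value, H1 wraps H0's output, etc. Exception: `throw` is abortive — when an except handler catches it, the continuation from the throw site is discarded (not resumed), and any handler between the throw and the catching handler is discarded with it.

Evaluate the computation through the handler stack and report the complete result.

Answer: [(19, 4)]

Working:
get @ H0 ⇒ 4
get @ H0 ⇒ 4
H0 returns (19, 4)
H1 returns (19, 4)
H2 returns [(19, 4)]
= [(19, 4)]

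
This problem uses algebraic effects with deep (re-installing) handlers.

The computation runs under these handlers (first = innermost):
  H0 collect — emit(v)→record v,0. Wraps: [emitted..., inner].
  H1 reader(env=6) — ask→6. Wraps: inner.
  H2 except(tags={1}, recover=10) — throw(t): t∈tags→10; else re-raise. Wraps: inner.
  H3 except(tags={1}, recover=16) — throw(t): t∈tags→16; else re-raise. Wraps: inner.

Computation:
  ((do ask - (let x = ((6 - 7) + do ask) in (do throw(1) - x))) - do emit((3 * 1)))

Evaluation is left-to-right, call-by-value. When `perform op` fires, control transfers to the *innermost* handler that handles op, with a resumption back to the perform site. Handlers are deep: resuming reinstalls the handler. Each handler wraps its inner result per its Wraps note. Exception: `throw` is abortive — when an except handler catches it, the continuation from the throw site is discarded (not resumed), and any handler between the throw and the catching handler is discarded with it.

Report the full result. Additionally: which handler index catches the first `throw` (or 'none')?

Working:
ask @ H1 ⇒ 6
ask @ H1 ⇒ 6
throw(1) @ H2 caught ⇒ 10
H3 returns 10
= 10

Answer: 10 ; first throw caught by: H2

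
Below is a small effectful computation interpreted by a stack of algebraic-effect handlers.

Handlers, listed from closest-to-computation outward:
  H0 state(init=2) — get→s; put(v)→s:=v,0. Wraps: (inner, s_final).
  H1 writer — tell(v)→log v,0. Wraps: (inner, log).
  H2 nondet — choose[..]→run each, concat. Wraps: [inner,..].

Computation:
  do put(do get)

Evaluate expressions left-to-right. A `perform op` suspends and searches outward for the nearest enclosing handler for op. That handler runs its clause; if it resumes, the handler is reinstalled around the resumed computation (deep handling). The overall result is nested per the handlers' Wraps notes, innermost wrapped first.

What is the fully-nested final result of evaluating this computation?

Working:
get @ H0 ⇒ 2
put(2) @ H0 ⇒ s:=2
H0 returns (0, 2)
H1 returns ((0, 2), ())
H2 returns [((0, 2), ())]
= [((0, 2), ())]

Answer: [((0, 2), ())]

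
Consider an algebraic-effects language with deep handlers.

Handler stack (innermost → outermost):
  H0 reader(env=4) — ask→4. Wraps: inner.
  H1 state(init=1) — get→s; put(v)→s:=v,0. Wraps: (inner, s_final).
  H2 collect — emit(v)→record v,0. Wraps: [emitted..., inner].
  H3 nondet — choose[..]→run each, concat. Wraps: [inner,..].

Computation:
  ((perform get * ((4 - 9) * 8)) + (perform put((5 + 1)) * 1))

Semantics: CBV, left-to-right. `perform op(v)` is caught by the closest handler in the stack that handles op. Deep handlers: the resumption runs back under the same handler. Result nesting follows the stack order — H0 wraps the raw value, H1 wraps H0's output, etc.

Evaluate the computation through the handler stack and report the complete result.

Answer: [[(-40, 6)]]

Working:
get @ H1 ⇒ 1
put(6) @ H1 ⇒ s:=6
H0 returns -40
H1 returns (-40, 6)
H2 returns [(-40, 6)]
H3 returns [[(-40, 6)]]
= [[(-40, 6)]]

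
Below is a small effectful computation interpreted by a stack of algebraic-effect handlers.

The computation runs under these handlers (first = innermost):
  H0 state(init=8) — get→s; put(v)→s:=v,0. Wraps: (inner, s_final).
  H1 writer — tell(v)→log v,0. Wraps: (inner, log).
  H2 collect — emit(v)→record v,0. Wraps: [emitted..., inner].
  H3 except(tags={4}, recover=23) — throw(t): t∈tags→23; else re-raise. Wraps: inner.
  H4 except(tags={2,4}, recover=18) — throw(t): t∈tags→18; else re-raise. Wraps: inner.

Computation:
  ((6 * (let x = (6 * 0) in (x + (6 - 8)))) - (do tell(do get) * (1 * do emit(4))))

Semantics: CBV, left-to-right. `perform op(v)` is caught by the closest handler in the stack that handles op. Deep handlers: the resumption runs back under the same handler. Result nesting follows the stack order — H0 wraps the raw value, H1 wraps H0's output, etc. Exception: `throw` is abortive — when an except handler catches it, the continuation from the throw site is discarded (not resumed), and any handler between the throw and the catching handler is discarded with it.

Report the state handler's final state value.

Step-by-step:
get @ H0 ⇒ 8
tell(8) @ H1 ⇒ log+=8
emit(4) @ H2 ⇒ out+=4
H0 returns (-12, 8)
H1 returns ((-12, 8), (8))
H2 returns [4, ((-12, 8), (8))]
H3 returns [4, ((-12, 8), (8))]
H4 returns [4, ((-12, 8), (8))]
= [4, ((-12, 8), (8))]

Answer: 8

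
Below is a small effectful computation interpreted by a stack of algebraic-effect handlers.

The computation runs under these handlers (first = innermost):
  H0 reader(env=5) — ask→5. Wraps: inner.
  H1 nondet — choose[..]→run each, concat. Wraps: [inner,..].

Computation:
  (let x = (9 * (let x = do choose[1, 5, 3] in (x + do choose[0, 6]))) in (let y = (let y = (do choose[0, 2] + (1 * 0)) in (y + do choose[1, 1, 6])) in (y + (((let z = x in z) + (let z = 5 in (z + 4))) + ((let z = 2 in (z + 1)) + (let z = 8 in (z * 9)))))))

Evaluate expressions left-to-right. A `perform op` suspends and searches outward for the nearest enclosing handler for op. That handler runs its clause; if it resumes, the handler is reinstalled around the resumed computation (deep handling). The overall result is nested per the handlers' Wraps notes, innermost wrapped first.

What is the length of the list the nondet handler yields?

Answer: 36

Evaluation trace:
choose[1, 5, 3] @ H1
  branch[0] choose=1:
    choose[0, 6] @ H1
      branch[0] choose=0:
        choose[0, 2] @ H1
          branch[0] choose=0:
            choose[1, 1, 6] @ H1
              branch[0] choose=1:
                H0 returns 94
                H1 returns [94]
              branch[1] choose=1:
                H0 returns 94
                H1 returns [94]
              branch[2] choose=6:
                H0 returns 99
                H1 returns [99]
          branch[1] choose=2:
            choose[1, 1, 6] @ H1
              branch[0] choose=1:
                H0 returns 96
                H1 returns [96]
              branch[1] choose=1:
                H0 returns 96
                H1 returns [96]
              branch[2] choose=6:
                H0 returns 101
                H1 returns [101]
      branch[1] choose=6:
        choose[0, 2] @ H1
          branch[0] choose=0:
            choose[1, 1, 6] @ H1
              branch[0] choose=1:
                H0 returns 148
                H1 returns [148]
              branch[1] choose=1:
                H0 returns 148
                H1 returns [148]
              branch[2] choose=6:
                H0 returns 153
                H1 returns [153]
          branch[1] choose=2:
            choose[1, 1, 6] @ H1
              branch[0] choose=1:
                H0 returns 150
                H1 returns [150]
              branch[1] choose=1:
                H0 returns 150
                H1 returns [150]
              branch[2] choose=6:
                H0 returns 155
                H1 returns [155]
  branch[1] choose=5:
    choose[0, 6] @ H1
      branch[0] choose=0:
        choose[0, 2] @ H1
          branch[0] choose=0:
            choose[1, 1, 6] @ H1
              branch[0] choose=1:
                H0 returns 130
                H1 returns [130]
              branch[1] choose=1:
                H0 returns 130
                H1 returns [130]
              branch[2] choose=6:
                H0 returns 135
                H1 returns [135]
          branch[1] choose=2:
            choose[1, 1, 6] @ H1
              branch[0] choose=1:
                H0 returns 132
                H1 returns [132]
              branch[1] choose=1:
                H0 returns 132
                H1 returns [132]
              branch[2] choose=6:
                H0 returns 137
                H1 returns [137]
      branch[1] choose=6:
        choose[0, 2] @ H1
          branch[0] choose=0:
            choose[1, 1, 6] @ H1
              branch[0] choose=1:
                H0 returns 184
                H1 returns [184]
              branch[1] choose=1:
                H0 returns 184
                H1 returns [184]
              branch[2] choose=6:
                H0 returns 189
                H1 returns [189]
          branch[1] choose=2:
            choose[1, 1, 6] @ H1
              branch[0] choose=1:
                H0 returns 186
                H1 returns [186]
              branch[1] choose=1:
                H0 returns 186
                H1 returns [186]
              branch[2] choose=6:
                H0 returns 191
                H1 returns [191]
  branch[2] choose=3:
    choose[0, 6] @ H1
      branch[0] choose=0:
        choose[0, 2] @ H1
          branch[0] choose=0:
            choose[1, 1, 6] @ H1
              branch[0] choose=1:
                H0 returns 112
                H1 returns [112]
              branch[1] choose=1:
                H0 returns 112
                H1 returns [112]
              branch[2] choose=6:
                H0 returns 117
                H1 returns [117]
          branch[1] choose=2:
            choose[1, 1, 6] @ H1
              branch[0] choose=1:
                H0 returns 114
                H1 returns [114]
              branch[1] choose=1:
                H0 returns 114
                H1 returns [114]
              branch[2] choose=6:
                H0 returns 119
                H1 returns [119]
      branch[1] choose=6:
        choose[0, 2] @ H1
          branch[0] choose=0:
            choose[1, 1, 6] @ H1
              branch[0] choose=1:
                H0 returns 166
                H1 returns [166]
              branch[1] choose=1:
                H0 returns 166
                H1 returns [166]
              branch[2] choose=6:
                H0 returns 171
                H1 returns [171]
          branch[1] choose=2:
            choose[1, 1, 6] @ H1
              branch[0] choose=1:
                H0 returns 168
                H1 returns [168]
              branch[1] choose=1:
                H0 returns 168
                H1 returns [168]
              branch[2] choose=6:
                H0 returns 173
                H1 returns [173]
= [94, 94, 99, 96, 96, 101, 148, 148, 153, 150, 150, 155, 130, 130, 135, 132, 132, 137, 184, 184, 189, 186, 186, 191, 112, 112, 117, 114, 114, 119, 166, 166, 171, 168, 168, 173]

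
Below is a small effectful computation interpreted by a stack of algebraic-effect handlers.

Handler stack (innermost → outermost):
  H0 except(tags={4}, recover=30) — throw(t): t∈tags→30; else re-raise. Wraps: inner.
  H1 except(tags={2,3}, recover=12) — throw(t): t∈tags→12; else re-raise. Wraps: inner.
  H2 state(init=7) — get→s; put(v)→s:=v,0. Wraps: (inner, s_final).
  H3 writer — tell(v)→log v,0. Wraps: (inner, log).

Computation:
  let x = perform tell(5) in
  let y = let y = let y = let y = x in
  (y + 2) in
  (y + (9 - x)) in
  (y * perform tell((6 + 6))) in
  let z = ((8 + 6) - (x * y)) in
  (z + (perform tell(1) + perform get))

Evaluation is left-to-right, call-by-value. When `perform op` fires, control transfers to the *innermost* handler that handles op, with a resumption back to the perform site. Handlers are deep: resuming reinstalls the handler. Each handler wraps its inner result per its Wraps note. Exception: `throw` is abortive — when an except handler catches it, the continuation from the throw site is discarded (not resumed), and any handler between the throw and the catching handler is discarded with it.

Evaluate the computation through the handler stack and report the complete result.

Working:
tell(5) @ H3 ⇒ log+=5
tell(12) @ H3 ⇒ log+=12
tell(1) @ H3 ⇒ log+=1
get @ H2 ⇒ 7
H0 returns 21
H1 returns 21
H2 returns (21, 7)
H3 returns ((21, 7), (5, 12, 1))
= ((21, 7), (5, 12, 1))

Answer: ((21, 7), (5, 12, 1))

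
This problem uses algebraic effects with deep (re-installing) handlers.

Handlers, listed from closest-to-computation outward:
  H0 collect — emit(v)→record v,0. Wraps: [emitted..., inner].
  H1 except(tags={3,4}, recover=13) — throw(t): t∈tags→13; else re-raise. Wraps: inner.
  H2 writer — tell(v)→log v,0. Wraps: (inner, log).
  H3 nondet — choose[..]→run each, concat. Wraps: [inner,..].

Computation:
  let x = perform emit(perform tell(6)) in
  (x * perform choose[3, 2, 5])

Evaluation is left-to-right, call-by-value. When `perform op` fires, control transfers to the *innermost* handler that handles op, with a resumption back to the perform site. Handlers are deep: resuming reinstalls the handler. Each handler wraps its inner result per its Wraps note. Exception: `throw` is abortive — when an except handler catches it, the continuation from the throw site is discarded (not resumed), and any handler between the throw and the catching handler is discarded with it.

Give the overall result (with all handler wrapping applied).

Answer: [([0, 0], (6)), ([0, 0], (6)), ([0, 0], (6))]

Evaluation trace:
tell(6) @ H2 ⇒ log+=6
emit(0) @ H0 ⇒ out+=0
choose[3, 2, 5] @ H3
  branch[0] choose=3:
    H0 returns [0, 0]
    H1 returns [0, 0]
    H2 returns ([0, 0], (6))
    H3 returns [([0, 0], (6))]
  branch[1] choose=2:
    H0 returns [0, 0]
    H1 returns [0, 0]
    H2 returns ([0, 0], (6))
    H3 returns [([0, 0], (6))]
  branch[2] choose=5:
    H0 returns [0, 0]
    H1 returns [0, 0]
    H2 returns ([0, 0], (6))
    H3 returns [([0, 0], (6))]
= [([0, 0], (6)), ([0, 0], (6)), ([0, 0], (6))]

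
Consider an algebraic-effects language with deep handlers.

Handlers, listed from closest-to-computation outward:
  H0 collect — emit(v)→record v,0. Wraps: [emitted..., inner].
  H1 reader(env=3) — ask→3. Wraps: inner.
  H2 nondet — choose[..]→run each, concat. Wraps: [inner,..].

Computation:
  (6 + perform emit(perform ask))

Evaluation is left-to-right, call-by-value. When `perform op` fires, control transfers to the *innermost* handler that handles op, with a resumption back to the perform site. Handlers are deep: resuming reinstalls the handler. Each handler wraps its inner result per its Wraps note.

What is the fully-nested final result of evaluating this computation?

Working:
ask @ H1 ⇒ 3
emit(3) @ H0 ⇒ out+=3
H0 returns [3, 6]
H1 returns [3, 6]
H2 returns [[3, 6]]
= [[3, 6]]

Answer: [[3, 6]]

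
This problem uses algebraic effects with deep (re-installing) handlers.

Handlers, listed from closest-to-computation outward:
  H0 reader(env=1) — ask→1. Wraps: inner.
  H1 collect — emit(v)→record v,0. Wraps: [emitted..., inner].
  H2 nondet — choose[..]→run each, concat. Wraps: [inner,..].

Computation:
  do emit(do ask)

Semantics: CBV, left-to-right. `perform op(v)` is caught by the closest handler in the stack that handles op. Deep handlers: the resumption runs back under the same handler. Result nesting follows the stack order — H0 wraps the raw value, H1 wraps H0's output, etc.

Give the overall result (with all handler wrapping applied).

Answer: [[1, 0]]

Working:
ask @ H0 ⇒ 1
emit(1) @ H1 ⇒ out+=1
H0 returns 0
H1 returns [1, 0]
H2 returns [[1, 0]]
= [[1, 0]]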